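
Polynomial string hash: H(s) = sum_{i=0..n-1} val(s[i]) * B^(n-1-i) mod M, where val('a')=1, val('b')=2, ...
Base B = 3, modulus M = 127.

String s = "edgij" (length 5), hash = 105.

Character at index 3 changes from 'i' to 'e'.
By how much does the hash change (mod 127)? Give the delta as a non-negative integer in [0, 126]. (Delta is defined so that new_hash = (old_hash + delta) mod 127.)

Delta formula: (val(new) - val(old)) * B^(n-1-k) mod M
  val('e') - val('i') = 5 - 9 = -4
  B^(n-1-k) = 3^1 mod 127 = 3
  Delta = -4 * 3 mod 127 = 115

Answer: 115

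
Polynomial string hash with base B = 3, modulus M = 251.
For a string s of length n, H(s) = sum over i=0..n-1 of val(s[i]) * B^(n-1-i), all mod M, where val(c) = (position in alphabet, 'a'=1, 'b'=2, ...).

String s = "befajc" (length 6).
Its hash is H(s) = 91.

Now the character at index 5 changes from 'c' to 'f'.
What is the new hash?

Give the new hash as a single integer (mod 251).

val('c') = 3, val('f') = 6
Position k = 5, exponent = n-1-k = 0
B^0 mod M = 3^0 mod 251 = 1
Delta = (6 - 3) * 1 mod 251 = 3
New hash = (91 + 3) mod 251 = 94

Answer: 94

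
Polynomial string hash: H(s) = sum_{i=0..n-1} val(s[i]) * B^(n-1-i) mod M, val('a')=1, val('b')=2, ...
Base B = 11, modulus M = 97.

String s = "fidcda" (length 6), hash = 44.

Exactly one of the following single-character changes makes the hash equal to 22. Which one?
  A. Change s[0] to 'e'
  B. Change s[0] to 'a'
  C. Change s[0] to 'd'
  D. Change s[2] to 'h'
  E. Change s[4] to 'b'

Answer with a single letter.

Answer: E

Derivation:
Option A: s[0]='f'->'e', delta=(5-6)*11^5 mod 97 = 66, hash=44+66 mod 97 = 13
Option B: s[0]='f'->'a', delta=(1-6)*11^5 mod 97 = 39, hash=44+39 mod 97 = 83
Option C: s[0]='f'->'d', delta=(4-6)*11^5 mod 97 = 35, hash=44+35 mod 97 = 79
Option D: s[2]='d'->'h', delta=(8-4)*11^3 mod 97 = 86, hash=44+86 mod 97 = 33
Option E: s[4]='d'->'b', delta=(2-4)*11^1 mod 97 = 75, hash=44+75 mod 97 = 22 <-- target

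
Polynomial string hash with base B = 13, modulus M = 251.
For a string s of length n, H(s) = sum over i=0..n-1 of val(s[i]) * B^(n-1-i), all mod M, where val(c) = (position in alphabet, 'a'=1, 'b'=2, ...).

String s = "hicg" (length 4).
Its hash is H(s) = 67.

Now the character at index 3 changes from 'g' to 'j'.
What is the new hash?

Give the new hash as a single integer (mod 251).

Answer: 70

Derivation:
val('g') = 7, val('j') = 10
Position k = 3, exponent = n-1-k = 0
B^0 mod M = 13^0 mod 251 = 1
Delta = (10 - 7) * 1 mod 251 = 3
New hash = (67 + 3) mod 251 = 70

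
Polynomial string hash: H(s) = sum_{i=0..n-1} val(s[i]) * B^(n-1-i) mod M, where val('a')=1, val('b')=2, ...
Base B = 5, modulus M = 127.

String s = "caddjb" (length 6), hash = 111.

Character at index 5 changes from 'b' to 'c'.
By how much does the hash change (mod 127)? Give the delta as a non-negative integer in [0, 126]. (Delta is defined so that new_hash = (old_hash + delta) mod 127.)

Delta formula: (val(new) - val(old)) * B^(n-1-k) mod M
  val('c') - val('b') = 3 - 2 = 1
  B^(n-1-k) = 5^0 mod 127 = 1
  Delta = 1 * 1 mod 127 = 1

Answer: 1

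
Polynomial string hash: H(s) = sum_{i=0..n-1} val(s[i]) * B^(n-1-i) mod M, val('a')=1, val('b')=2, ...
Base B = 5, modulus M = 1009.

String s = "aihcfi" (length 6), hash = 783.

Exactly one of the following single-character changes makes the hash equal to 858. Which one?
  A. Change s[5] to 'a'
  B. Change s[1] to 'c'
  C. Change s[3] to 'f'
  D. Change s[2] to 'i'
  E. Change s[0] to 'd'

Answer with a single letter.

Answer: C

Derivation:
Option A: s[5]='i'->'a', delta=(1-9)*5^0 mod 1009 = 1001, hash=783+1001 mod 1009 = 775
Option B: s[1]='i'->'c', delta=(3-9)*5^4 mod 1009 = 286, hash=783+286 mod 1009 = 60
Option C: s[3]='c'->'f', delta=(6-3)*5^2 mod 1009 = 75, hash=783+75 mod 1009 = 858 <-- target
Option D: s[2]='h'->'i', delta=(9-8)*5^3 mod 1009 = 125, hash=783+125 mod 1009 = 908
Option E: s[0]='a'->'d', delta=(4-1)*5^5 mod 1009 = 294, hash=783+294 mod 1009 = 68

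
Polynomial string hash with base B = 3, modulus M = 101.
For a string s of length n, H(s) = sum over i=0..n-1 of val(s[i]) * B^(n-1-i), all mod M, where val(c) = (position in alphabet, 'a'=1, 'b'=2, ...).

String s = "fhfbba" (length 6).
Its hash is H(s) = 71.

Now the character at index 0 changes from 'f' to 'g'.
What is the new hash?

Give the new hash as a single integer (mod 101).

val('f') = 6, val('g') = 7
Position k = 0, exponent = n-1-k = 5
B^5 mod M = 3^5 mod 101 = 41
Delta = (7 - 6) * 41 mod 101 = 41
New hash = (71 + 41) mod 101 = 11

Answer: 11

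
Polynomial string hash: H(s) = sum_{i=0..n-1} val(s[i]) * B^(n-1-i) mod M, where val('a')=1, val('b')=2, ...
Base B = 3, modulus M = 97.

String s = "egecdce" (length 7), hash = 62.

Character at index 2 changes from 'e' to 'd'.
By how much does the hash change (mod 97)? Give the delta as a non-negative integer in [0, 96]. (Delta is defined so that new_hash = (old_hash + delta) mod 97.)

Delta formula: (val(new) - val(old)) * B^(n-1-k) mod M
  val('d') - val('e') = 4 - 5 = -1
  B^(n-1-k) = 3^4 mod 97 = 81
  Delta = -1 * 81 mod 97 = 16

Answer: 16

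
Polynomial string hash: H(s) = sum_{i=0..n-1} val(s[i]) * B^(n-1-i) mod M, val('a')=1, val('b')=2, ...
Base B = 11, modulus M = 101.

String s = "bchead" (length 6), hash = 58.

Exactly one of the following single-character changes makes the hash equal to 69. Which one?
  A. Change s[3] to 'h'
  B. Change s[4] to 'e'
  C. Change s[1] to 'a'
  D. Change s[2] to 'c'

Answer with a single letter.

Option A: s[3]='e'->'h', delta=(8-5)*11^2 mod 101 = 60, hash=58+60 mod 101 = 17
Option B: s[4]='a'->'e', delta=(5-1)*11^1 mod 101 = 44, hash=58+44 mod 101 = 1
Option C: s[1]='c'->'a', delta=(1-3)*11^4 mod 101 = 8, hash=58+8 mod 101 = 66
Option D: s[2]='h'->'c', delta=(3-8)*11^3 mod 101 = 11, hash=58+11 mod 101 = 69 <-- target

Answer: D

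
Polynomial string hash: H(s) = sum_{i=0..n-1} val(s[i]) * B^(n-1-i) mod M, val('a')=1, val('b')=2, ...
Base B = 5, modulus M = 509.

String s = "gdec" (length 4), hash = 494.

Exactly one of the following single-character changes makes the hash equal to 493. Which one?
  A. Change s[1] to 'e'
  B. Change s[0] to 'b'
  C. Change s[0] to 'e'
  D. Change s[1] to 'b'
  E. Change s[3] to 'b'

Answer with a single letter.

Answer: E

Derivation:
Option A: s[1]='d'->'e', delta=(5-4)*5^2 mod 509 = 25, hash=494+25 mod 509 = 10
Option B: s[0]='g'->'b', delta=(2-7)*5^3 mod 509 = 393, hash=494+393 mod 509 = 378
Option C: s[0]='g'->'e', delta=(5-7)*5^3 mod 509 = 259, hash=494+259 mod 509 = 244
Option D: s[1]='d'->'b', delta=(2-4)*5^2 mod 509 = 459, hash=494+459 mod 509 = 444
Option E: s[3]='c'->'b', delta=(2-3)*5^0 mod 509 = 508, hash=494+508 mod 509 = 493 <-- target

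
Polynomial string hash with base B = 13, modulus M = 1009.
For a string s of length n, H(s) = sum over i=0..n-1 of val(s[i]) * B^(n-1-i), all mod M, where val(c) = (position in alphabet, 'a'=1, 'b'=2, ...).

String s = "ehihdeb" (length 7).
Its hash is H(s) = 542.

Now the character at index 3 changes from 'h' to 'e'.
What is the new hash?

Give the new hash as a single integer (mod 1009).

Answer: 5

Derivation:
val('h') = 8, val('e') = 5
Position k = 3, exponent = n-1-k = 3
B^3 mod M = 13^3 mod 1009 = 179
Delta = (5 - 8) * 179 mod 1009 = 472
New hash = (542 + 472) mod 1009 = 5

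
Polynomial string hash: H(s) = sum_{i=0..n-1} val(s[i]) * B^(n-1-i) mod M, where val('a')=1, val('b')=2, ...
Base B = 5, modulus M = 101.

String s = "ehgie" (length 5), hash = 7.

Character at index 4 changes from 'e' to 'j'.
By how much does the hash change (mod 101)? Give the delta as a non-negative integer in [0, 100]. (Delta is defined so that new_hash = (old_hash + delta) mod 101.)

Delta formula: (val(new) - val(old)) * B^(n-1-k) mod M
  val('j') - val('e') = 10 - 5 = 5
  B^(n-1-k) = 5^0 mod 101 = 1
  Delta = 5 * 1 mod 101 = 5

Answer: 5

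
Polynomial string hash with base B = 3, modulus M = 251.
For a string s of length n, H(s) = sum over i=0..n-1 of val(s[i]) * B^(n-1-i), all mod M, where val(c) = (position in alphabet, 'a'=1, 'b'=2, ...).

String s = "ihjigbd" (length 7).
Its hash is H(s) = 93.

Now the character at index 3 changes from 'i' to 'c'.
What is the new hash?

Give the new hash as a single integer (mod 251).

val('i') = 9, val('c') = 3
Position k = 3, exponent = n-1-k = 3
B^3 mod M = 3^3 mod 251 = 27
Delta = (3 - 9) * 27 mod 251 = 89
New hash = (93 + 89) mod 251 = 182

Answer: 182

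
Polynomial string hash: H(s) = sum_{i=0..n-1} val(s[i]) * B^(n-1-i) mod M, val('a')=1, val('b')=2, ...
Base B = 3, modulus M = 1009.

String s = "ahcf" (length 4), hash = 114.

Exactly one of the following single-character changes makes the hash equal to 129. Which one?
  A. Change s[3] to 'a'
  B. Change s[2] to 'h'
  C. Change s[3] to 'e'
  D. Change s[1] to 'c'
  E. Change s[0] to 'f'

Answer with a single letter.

Answer: B

Derivation:
Option A: s[3]='f'->'a', delta=(1-6)*3^0 mod 1009 = 1004, hash=114+1004 mod 1009 = 109
Option B: s[2]='c'->'h', delta=(8-3)*3^1 mod 1009 = 15, hash=114+15 mod 1009 = 129 <-- target
Option C: s[3]='f'->'e', delta=(5-6)*3^0 mod 1009 = 1008, hash=114+1008 mod 1009 = 113
Option D: s[1]='h'->'c', delta=(3-8)*3^2 mod 1009 = 964, hash=114+964 mod 1009 = 69
Option E: s[0]='a'->'f', delta=(6-1)*3^3 mod 1009 = 135, hash=114+135 mod 1009 = 249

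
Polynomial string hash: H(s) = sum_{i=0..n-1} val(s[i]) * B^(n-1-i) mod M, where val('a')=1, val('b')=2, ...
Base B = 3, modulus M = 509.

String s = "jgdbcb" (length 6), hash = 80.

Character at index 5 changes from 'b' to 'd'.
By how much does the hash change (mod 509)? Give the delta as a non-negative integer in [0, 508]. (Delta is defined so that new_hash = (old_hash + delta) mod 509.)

Delta formula: (val(new) - val(old)) * B^(n-1-k) mod M
  val('d') - val('b') = 4 - 2 = 2
  B^(n-1-k) = 3^0 mod 509 = 1
  Delta = 2 * 1 mod 509 = 2

Answer: 2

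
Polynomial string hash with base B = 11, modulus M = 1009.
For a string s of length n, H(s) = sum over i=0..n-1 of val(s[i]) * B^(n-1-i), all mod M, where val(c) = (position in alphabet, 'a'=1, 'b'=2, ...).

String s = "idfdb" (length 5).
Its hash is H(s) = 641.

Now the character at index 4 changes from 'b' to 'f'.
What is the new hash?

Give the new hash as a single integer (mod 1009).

Answer: 645

Derivation:
val('b') = 2, val('f') = 6
Position k = 4, exponent = n-1-k = 0
B^0 mod M = 11^0 mod 1009 = 1
Delta = (6 - 2) * 1 mod 1009 = 4
New hash = (641 + 4) mod 1009 = 645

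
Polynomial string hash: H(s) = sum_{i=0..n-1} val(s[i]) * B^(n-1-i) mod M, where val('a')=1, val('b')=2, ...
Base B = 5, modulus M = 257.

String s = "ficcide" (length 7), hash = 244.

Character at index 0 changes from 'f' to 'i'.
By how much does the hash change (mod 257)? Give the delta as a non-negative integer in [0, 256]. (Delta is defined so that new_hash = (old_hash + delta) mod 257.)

Delta formula: (val(new) - val(old)) * B^(n-1-k) mod M
  val('i') - val('f') = 9 - 6 = 3
  B^(n-1-k) = 5^6 mod 257 = 205
  Delta = 3 * 205 mod 257 = 101

Answer: 101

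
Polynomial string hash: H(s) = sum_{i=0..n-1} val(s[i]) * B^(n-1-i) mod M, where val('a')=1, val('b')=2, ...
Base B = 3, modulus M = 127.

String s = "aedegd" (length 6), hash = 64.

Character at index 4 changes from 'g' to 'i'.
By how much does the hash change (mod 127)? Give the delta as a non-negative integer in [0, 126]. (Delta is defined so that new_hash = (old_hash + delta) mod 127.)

Answer: 6

Derivation:
Delta formula: (val(new) - val(old)) * B^(n-1-k) mod M
  val('i') - val('g') = 9 - 7 = 2
  B^(n-1-k) = 3^1 mod 127 = 3
  Delta = 2 * 3 mod 127 = 6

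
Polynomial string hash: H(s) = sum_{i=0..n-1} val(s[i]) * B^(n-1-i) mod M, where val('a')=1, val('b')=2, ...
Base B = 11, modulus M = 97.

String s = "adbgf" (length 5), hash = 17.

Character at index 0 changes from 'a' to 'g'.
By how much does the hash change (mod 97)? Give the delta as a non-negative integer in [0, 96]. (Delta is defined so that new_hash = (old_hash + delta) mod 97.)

Answer: 61

Derivation:
Delta formula: (val(new) - val(old)) * B^(n-1-k) mod M
  val('g') - val('a') = 7 - 1 = 6
  B^(n-1-k) = 11^4 mod 97 = 91
  Delta = 6 * 91 mod 97 = 61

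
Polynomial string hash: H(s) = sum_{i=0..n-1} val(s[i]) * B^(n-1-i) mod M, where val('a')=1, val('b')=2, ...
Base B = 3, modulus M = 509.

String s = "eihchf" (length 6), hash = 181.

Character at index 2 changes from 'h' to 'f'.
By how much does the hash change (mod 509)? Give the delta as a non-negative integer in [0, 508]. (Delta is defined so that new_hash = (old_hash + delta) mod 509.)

Answer: 455

Derivation:
Delta formula: (val(new) - val(old)) * B^(n-1-k) mod M
  val('f') - val('h') = 6 - 8 = -2
  B^(n-1-k) = 3^3 mod 509 = 27
  Delta = -2 * 27 mod 509 = 455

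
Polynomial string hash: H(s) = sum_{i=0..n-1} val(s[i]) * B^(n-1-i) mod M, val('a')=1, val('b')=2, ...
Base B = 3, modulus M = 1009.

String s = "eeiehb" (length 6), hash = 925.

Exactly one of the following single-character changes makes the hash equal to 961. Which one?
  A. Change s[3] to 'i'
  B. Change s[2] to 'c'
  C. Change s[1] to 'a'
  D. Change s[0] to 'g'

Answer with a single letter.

Answer: A

Derivation:
Option A: s[3]='e'->'i', delta=(9-5)*3^2 mod 1009 = 36, hash=925+36 mod 1009 = 961 <-- target
Option B: s[2]='i'->'c', delta=(3-9)*3^3 mod 1009 = 847, hash=925+847 mod 1009 = 763
Option C: s[1]='e'->'a', delta=(1-5)*3^4 mod 1009 = 685, hash=925+685 mod 1009 = 601
Option D: s[0]='e'->'g', delta=(7-5)*3^5 mod 1009 = 486, hash=925+486 mod 1009 = 402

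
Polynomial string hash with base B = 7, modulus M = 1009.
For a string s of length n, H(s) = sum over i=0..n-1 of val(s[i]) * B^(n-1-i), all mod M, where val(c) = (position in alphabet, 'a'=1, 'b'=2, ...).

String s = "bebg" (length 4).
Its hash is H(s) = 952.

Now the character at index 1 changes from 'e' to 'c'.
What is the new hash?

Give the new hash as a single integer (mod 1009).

Answer: 854

Derivation:
val('e') = 5, val('c') = 3
Position k = 1, exponent = n-1-k = 2
B^2 mod M = 7^2 mod 1009 = 49
Delta = (3 - 5) * 49 mod 1009 = 911
New hash = (952 + 911) mod 1009 = 854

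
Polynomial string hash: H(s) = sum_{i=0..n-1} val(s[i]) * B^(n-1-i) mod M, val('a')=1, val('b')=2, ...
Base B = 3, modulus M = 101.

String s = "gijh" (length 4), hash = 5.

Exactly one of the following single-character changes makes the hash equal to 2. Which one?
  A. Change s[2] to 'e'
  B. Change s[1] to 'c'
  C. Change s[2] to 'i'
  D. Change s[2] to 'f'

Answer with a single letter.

Answer: C

Derivation:
Option A: s[2]='j'->'e', delta=(5-10)*3^1 mod 101 = 86, hash=5+86 mod 101 = 91
Option B: s[1]='i'->'c', delta=(3-9)*3^2 mod 101 = 47, hash=5+47 mod 101 = 52
Option C: s[2]='j'->'i', delta=(9-10)*3^1 mod 101 = 98, hash=5+98 mod 101 = 2 <-- target
Option D: s[2]='j'->'f', delta=(6-10)*3^1 mod 101 = 89, hash=5+89 mod 101 = 94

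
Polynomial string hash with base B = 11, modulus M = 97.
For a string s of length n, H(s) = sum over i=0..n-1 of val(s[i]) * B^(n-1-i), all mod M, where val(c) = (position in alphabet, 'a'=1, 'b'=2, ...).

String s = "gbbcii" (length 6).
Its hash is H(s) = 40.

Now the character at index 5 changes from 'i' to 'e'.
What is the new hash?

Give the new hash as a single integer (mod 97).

Answer: 36

Derivation:
val('i') = 9, val('e') = 5
Position k = 5, exponent = n-1-k = 0
B^0 mod M = 11^0 mod 97 = 1
Delta = (5 - 9) * 1 mod 97 = 93
New hash = (40 + 93) mod 97 = 36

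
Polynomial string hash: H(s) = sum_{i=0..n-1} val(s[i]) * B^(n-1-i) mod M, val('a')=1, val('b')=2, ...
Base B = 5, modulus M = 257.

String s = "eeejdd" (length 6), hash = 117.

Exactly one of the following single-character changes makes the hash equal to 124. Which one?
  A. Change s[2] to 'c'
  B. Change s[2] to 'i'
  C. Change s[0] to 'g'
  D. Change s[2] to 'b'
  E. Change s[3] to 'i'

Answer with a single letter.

Option A: s[2]='e'->'c', delta=(3-5)*5^3 mod 257 = 7, hash=117+7 mod 257 = 124 <-- target
Option B: s[2]='e'->'i', delta=(9-5)*5^3 mod 257 = 243, hash=117+243 mod 257 = 103
Option C: s[0]='e'->'g', delta=(7-5)*5^5 mod 257 = 82, hash=117+82 mod 257 = 199
Option D: s[2]='e'->'b', delta=(2-5)*5^3 mod 257 = 139, hash=117+139 mod 257 = 256
Option E: s[3]='j'->'i', delta=(9-10)*5^2 mod 257 = 232, hash=117+232 mod 257 = 92

Answer: A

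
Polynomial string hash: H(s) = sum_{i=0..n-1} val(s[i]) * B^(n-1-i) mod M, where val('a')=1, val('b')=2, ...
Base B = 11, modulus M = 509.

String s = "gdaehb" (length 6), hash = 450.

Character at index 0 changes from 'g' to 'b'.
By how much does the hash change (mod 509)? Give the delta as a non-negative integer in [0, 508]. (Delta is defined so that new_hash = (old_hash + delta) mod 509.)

Answer: 492

Derivation:
Delta formula: (val(new) - val(old)) * B^(n-1-k) mod M
  val('b') - val('g') = 2 - 7 = -5
  B^(n-1-k) = 11^5 mod 509 = 207
  Delta = -5 * 207 mod 509 = 492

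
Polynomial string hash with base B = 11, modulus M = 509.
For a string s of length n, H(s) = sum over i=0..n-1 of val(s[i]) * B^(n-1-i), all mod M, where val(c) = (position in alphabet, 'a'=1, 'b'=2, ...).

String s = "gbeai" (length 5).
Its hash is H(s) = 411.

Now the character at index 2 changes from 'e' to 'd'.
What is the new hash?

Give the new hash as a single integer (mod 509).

Answer: 290

Derivation:
val('e') = 5, val('d') = 4
Position k = 2, exponent = n-1-k = 2
B^2 mod M = 11^2 mod 509 = 121
Delta = (4 - 5) * 121 mod 509 = 388
New hash = (411 + 388) mod 509 = 290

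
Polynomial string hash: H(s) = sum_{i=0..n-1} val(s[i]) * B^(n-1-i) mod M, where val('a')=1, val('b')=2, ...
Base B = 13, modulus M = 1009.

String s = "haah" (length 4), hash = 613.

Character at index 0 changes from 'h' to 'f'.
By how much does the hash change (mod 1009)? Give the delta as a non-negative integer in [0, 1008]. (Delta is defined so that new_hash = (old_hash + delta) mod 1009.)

Delta formula: (val(new) - val(old)) * B^(n-1-k) mod M
  val('f') - val('h') = 6 - 8 = -2
  B^(n-1-k) = 13^3 mod 1009 = 179
  Delta = -2 * 179 mod 1009 = 651

Answer: 651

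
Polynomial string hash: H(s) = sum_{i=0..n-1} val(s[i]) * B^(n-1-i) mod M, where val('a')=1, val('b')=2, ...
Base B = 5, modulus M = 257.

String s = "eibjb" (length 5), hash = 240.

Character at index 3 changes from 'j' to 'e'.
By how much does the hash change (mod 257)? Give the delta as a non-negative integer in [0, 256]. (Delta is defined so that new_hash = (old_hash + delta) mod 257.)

Answer: 232

Derivation:
Delta formula: (val(new) - val(old)) * B^(n-1-k) mod M
  val('e') - val('j') = 5 - 10 = -5
  B^(n-1-k) = 5^1 mod 257 = 5
  Delta = -5 * 5 mod 257 = 232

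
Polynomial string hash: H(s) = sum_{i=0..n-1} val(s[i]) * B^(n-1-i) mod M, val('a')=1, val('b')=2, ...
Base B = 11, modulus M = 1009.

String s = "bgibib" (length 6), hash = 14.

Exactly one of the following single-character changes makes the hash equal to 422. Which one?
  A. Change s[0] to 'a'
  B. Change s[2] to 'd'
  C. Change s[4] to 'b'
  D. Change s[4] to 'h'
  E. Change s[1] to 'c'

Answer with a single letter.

Option A: s[0]='b'->'a', delta=(1-2)*11^5 mod 1009 = 389, hash=14+389 mod 1009 = 403
Option B: s[2]='i'->'d', delta=(4-9)*11^3 mod 1009 = 408, hash=14+408 mod 1009 = 422 <-- target
Option C: s[4]='i'->'b', delta=(2-9)*11^1 mod 1009 = 932, hash=14+932 mod 1009 = 946
Option D: s[4]='i'->'h', delta=(8-9)*11^1 mod 1009 = 998, hash=14+998 mod 1009 = 3
Option E: s[1]='g'->'c', delta=(3-7)*11^4 mod 1009 = 967, hash=14+967 mod 1009 = 981

Answer: B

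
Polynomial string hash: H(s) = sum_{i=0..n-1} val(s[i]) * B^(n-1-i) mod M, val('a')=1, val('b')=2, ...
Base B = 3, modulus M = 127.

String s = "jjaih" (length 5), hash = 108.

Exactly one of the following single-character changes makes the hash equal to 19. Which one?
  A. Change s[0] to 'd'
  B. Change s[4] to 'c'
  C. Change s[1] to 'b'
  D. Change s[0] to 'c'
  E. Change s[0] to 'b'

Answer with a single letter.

Answer: C

Derivation:
Option A: s[0]='j'->'d', delta=(4-10)*3^4 mod 127 = 22, hash=108+22 mod 127 = 3
Option B: s[4]='h'->'c', delta=(3-8)*3^0 mod 127 = 122, hash=108+122 mod 127 = 103
Option C: s[1]='j'->'b', delta=(2-10)*3^3 mod 127 = 38, hash=108+38 mod 127 = 19 <-- target
Option D: s[0]='j'->'c', delta=(3-10)*3^4 mod 127 = 68, hash=108+68 mod 127 = 49
Option E: s[0]='j'->'b', delta=(2-10)*3^4 mod 127 = 114, hash=108+114 mod 127 = 95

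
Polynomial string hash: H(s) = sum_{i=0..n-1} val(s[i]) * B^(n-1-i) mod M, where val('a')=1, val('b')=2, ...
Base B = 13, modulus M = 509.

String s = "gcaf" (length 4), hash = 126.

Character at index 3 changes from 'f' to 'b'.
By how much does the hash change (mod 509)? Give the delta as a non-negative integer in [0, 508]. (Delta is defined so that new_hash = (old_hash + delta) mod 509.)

Delta formula: (val(new) - val(old)) * B^(n-1-k) mod M
  val('b') - val('f') = 2 - 6 = -4
  B^(n-1-k) = 13^0 mod 509 = 1
  Delta = -4 * 1 mod 509 = 505

Answer: 505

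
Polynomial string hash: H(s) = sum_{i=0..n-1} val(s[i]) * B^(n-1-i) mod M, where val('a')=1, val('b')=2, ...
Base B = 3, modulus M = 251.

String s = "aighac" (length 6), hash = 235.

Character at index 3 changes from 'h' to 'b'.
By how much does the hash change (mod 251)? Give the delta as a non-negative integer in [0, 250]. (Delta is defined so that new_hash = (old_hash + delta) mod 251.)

Delta formula: (val(new) - val(old)) * B^(n-1-k) mod M
  val('b') - val('h') = 2 - 8 = -6
  B^(n-1-k) = 3^2 mod 251 = 9
  Delta = -6 * 9 mod 251 = 197

Answer: 197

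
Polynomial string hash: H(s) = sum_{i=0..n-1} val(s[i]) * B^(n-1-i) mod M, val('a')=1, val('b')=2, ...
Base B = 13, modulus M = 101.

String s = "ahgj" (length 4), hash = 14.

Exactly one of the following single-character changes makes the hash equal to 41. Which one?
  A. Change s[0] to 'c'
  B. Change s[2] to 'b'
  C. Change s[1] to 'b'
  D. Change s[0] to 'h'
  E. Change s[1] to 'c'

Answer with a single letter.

Option A: s[0]='a'->'c', delta=(3-1)*13^3 mod 101 = 51, hash=14+51 mod 101 = 65
Option B: s[2]='g'->'b', delta=(2-7)*13^1 mod 101 = 36, hash=14+36 mod 101 = 50
Option C: s[1]='h'->'b', delta=(2-8)*13^2 mod 101 = 97, hash=14+97 mod 101 = 10
Option D: s[0]='a'->'h', delta=(8-1)*13^3 mod 101 = 27, hash=14+27 mod 101 = 41 <-- target
Option E: s[1]='h'->'c', delta=(3-8)*13^2 mod 101 = 64, hash=14+64 mod 101 = 78

Answer: D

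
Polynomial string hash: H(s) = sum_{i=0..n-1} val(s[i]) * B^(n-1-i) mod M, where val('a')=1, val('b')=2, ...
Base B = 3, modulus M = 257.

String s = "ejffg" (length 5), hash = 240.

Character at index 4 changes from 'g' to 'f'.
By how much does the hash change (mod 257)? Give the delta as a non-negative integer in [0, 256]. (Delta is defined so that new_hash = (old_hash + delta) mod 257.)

Answer: 256

Derivation:
Delta formula: (val(new) - val(old)) * B^(n-1-k) mod M
  val('f') - val('g') = 6 - 7 = -1
  B^(n-1-k) = 3^0 mod 257 = 1
  Delta = -1 * 1 mod 257 = 256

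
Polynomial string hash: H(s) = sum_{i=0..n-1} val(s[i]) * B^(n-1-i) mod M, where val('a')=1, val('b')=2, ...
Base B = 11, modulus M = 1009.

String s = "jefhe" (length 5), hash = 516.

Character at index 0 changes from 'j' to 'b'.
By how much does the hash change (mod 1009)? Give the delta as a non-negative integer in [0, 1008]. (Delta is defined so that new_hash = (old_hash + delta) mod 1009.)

Delta formula: (val(new) - val(old)) * B^(n-1-k) mod M
  val('b') - val('j') = 2 - 10 = -8
  B^(n-1-k) = 11^4 mod 1009 = 515
  Delta = -8 * 515 mod 1009 = 925

Answer: 925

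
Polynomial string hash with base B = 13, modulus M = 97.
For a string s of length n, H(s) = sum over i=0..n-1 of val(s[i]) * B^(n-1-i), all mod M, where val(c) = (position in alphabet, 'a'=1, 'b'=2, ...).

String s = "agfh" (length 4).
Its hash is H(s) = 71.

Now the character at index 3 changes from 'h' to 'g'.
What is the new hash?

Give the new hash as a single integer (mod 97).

Answer: 70

Derivation:
val('h') = 8, val('g') = 7
Position k = 3, exponent = n-1-k = 0
B^0 mod M = 13^0 mod 97 = 1
Delta = (7 - 8) * 1 mod 97 = 96
New hash = (71 + 96) mod 97 = 70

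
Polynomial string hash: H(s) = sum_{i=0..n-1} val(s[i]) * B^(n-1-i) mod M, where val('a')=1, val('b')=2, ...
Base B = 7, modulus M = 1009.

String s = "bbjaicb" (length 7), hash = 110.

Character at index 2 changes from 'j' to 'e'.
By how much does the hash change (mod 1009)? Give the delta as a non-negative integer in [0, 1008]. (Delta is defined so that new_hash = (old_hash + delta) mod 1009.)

Answer: 103

Derivation:
Delta formula: (val(new) - val(old)) * B^(n-1-k) mod M
  val('e') - val('j') = 5 - 10 = -5
  B^(n-1-k) = 7^4 mod 1009 = 383
  Delta = -5 * 383 mod 1009 = 103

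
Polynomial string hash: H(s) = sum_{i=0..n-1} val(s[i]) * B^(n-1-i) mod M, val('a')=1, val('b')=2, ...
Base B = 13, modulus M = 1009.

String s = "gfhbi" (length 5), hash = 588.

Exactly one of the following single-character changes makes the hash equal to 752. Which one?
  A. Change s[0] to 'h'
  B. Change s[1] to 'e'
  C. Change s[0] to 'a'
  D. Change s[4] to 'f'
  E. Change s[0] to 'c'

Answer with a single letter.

Option A: s[0]='g'->'h', delta=(8-7)*13^4 mod 1009 = 309, hash=588+309 mod 1009 = 897
Option B: s[1]='f'->'e', delta=(5-6)*13^3 mod 1009 = 830, hash=588+830 mod 1009 = 409
Option C: s[0]='g'->'a', delta=(1-7)*13^4 mod 1009 = 164, hash=588+164 mod 1009 = 752 <-- target
Option D: s[4]='i'->'f', delta=(6-9)*13^0 mod 1009 = 1006, hash=588+1006 mod 1009 = 585
Option E: s[0]='g'->'c', delta=(3-7)*13^4 mod 1009 = 782, hash=588+782 mod 1009 = 361

Answer: C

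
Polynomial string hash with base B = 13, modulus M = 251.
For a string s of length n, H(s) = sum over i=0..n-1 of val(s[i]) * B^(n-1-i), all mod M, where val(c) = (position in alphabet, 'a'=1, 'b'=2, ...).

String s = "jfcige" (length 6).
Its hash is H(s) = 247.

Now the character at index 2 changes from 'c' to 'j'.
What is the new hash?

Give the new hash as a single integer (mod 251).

Answer: 64

Derivation:
val('c') = 3, val('j') = 10
Position k = 2, exponent = n-1-k = 3
B^3 mod M = 13^3 mod 251 = 189
Delta = (10 - 3) * 189 mod 251 = 68
New hash = (247 + 68) mod 251 = 64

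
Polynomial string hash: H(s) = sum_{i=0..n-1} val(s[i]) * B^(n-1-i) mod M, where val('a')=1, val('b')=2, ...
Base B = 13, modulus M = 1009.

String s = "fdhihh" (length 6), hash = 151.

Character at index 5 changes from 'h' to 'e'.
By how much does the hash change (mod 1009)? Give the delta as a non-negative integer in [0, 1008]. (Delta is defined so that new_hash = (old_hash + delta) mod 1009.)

Delta formula: (val(new) - val(old)) * B^(n-1-k) mod M
  val('e') - val('h') = 5 - 8 = -3
  B^(n-1-k) = 13^0 mod 1009 = 1
  Delta = -3 * 1 mod 1009 = 1006

Answer: 1006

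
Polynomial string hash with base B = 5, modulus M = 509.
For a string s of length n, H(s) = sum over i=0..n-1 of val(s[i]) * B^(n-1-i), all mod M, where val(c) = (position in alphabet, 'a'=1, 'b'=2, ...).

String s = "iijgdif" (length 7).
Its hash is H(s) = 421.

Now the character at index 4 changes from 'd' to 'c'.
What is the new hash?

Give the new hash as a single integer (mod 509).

Answer: 396

Derivation:
val('d') = 4, val('c') = 3
Position k = 4, exponent = n-1-k = 2
B^2 mod M = 5^2 mod 509 = 25
Delta = (3 - 4) * 25 mod 509 = 484
New hash = (421 + 484) mod 509 = 396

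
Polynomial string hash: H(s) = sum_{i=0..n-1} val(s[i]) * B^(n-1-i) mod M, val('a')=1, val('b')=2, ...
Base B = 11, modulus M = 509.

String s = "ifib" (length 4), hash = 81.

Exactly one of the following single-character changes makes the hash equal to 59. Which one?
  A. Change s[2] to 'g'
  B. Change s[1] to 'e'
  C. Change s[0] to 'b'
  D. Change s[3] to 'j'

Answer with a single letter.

Answer: A

Derivation:
Option A: s[2]='i'->'g', delta=(7-9)*11^1 mod 509 = 487, hash=81+487 mod 509 = 59 <-- target
Option B: s[1]='f'->'e', delta=(5-6)*11^2 mod 509 = 388, hash=81+388 mod 509 = 469
Option C: s[0]='i'->'b', delta=(2-9)*11^3 mod 509 = 354, hash=81+354 mod 509 = 435
Option D: s[3]='b'->'j', delta=(10-2)*11^0 mod 509 = 8, hash=81+8 mod 509 = 89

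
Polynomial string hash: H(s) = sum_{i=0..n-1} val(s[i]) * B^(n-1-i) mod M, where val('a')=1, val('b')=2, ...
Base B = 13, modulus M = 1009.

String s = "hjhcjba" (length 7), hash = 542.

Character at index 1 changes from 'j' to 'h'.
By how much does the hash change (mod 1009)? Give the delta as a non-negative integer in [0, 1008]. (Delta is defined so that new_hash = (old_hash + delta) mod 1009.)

Answer: 38

Derivation:
Delta formula: (val(new) - val(old)) * B^(n-1-k) mod M
  val('h') - val('j') = 8 - 10 = -2
  B^(n-1-k) = 13^5 mod 1009 = 990
  Delta = -2 * 990 mod 1009 = 38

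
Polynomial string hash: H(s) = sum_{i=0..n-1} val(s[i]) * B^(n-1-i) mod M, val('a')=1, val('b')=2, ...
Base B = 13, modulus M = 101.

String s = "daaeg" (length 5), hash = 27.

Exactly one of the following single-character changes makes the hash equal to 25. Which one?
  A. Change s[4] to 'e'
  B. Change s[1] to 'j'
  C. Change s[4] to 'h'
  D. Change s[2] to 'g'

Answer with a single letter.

Answer: A

Derivation:
Option A: s[4]='g'->'e', delta=(5-7)*13^0 mod 101 = 99, hash=27+99 mod 101 = 25 <-- target
Option B: s[1]='a'->'j', delta=(10-1)*13^3 mod 101 = 78, hash=27+78 mod 101 = 4
Option C: s[4]='g'->'h', delta=(8-7)*13^0 mod 101 = 1, hash=27+1 mod 101 = 28
Option D: s[2]='a'->'g', delta=(7-1)*13^2 mod 101 = 4, hash=27+4 mod 101 = 31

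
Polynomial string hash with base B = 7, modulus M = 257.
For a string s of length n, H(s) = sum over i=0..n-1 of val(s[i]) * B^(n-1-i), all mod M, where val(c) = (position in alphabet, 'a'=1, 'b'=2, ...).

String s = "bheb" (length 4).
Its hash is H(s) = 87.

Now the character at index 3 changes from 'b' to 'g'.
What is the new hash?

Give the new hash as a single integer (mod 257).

Answer: 92

Derivation:
val('b') = 2, val('g') = 7
Position k = 3, exponent = n-1-k = 0
B^0 mod M = 7^0 mod 257 = 1
Delta = (7 - 2) * 1 mod 257 = 5
New hash = (87 + 5) mod 257 = 92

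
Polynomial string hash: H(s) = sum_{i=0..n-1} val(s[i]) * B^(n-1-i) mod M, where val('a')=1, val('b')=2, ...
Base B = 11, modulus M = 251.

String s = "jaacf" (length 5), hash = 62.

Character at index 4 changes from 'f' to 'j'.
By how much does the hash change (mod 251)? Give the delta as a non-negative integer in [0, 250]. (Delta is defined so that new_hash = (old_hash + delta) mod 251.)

Answer: 4

Derivation:
Delta formula: (val(new) - val(old)) * B^(n-1-k) mod M
  val('j') - val('f') = 10 - 6 = 4
  B^(n-1-k) = 11^0 mod 251 = 1
  Delta = 4 * 1 mod 251 = 4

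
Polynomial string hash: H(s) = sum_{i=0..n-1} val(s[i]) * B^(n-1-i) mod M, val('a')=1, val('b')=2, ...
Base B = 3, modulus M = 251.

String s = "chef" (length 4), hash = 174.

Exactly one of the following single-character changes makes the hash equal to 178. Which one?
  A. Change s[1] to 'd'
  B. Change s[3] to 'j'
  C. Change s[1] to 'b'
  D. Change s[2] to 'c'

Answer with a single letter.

Answer: B

Derivation:
Option A: s[1]='h'->'d', delta=(4-8)*3^2 mod 251 = 215, hash=174+215 mod 251 = 138
Option B: s[3]='f'->'j', delta=(10-6)*3^0 mod 251 = 4, hash=174+4 mod 251 = 178 <-- target
Option C: s[1]='h'->'b', delta=(2-8)*3^2 mod 251 = 197, hash=174+197 mod 251 = 120
Option D: s[2]='e'->'c', delta=(3-5)*3^1 mod 251 = 245, hash=174+245 mod 251 = 168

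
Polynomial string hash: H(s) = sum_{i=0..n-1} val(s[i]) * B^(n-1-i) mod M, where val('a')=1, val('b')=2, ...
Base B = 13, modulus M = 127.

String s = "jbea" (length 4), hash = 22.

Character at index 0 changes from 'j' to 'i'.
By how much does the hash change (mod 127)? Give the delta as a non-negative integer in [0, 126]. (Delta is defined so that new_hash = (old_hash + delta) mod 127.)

Answer: 89

Derivation:
Delta formula: (val(new) - val(old)) * B^(n-1-k) mod M
  val('i') - val('j') = 9 - 10 = -1
  B^(n-1-k) = 13^3 mod 127 = 38
  Delta = -1 * 38 mod 127 = 89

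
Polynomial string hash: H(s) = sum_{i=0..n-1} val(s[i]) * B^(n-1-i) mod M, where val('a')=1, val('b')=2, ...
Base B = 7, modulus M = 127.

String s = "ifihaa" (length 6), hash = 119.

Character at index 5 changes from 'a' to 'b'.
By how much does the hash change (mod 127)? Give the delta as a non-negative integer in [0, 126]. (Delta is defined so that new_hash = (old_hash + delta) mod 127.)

Answer: 1

Derivation:
Delta formula: (val(new) - val(old)) * B^(n-1-k) mod M
  val('b') - val('a') = 2 - 1 = 1
  B^(n-1-k) = 7^0 mod 127 = 1
  Delta = 1 * 1 mod 127 = 1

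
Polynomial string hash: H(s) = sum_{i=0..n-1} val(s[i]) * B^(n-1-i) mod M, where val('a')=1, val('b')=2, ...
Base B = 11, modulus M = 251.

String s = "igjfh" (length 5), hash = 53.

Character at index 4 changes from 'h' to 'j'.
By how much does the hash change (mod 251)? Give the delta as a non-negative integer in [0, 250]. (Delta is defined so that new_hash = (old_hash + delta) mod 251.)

Delta formula: (val(new) - val(old)) * B^(n-1-k) mod M
  val('j') - val('h') = 10 - 8 = 2
  B^(n-1-k) = 11^0 mod 251 = 1
  Delta = 2 * 1 mod 251 = 2

Answer: 2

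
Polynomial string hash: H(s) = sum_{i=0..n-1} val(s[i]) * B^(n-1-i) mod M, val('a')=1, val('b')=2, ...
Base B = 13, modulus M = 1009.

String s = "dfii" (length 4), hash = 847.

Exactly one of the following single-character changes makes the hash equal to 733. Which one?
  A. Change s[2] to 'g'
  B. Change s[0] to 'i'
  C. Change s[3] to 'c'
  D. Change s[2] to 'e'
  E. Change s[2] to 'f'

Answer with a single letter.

Answer: B

Derivation:
Option A: s[2]='i'->'g', delta=(7-9)*13^1 mod 1009 = 983, hash=847+983 mod 1009 = 821
Option B: s[0]='d'->'i', delta=(9-4)*13^3 mod 1009 = 895, hash=847+895 mod 1009 = 733 <-- target
Option C: s[3]='i'->'c', delta=(3-9)*13^0 mod 1009 = 1003, hash=847+1003 mod 1009 = 841
Option D: s[2]='i'->'e', delta=(5-9)*13^1 mod 1009 = 957, hash=847+957 mod 1009 = 795
Option E: s[2]='i'->'f', delta=(6-9)*13^1 mod 1009 = 970, hash=847+970 mod 1009 = 808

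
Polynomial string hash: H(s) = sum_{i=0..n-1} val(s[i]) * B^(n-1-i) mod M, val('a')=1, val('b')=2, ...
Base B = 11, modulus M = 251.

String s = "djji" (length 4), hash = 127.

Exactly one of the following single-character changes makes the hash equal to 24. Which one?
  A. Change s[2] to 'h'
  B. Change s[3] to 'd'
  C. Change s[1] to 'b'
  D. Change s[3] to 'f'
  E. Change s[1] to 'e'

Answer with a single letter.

Option A: s[2]='j'->'h', delta=(8-10)*11^1 mod 251 = 229, hash=127+229 mod 251 = 105
Option B: s[3]='i'->'d', delta=(4-9)*11^0 mod 251 = 246, hash=127+246 mod 251 = 122
Option C: s[1]='j'->'b', delta=(2-10)*11^2 mod 251 = 36, hash=127+36 mod 251 = 163
Option D: s[3]='i'->'f', delta=(6-9)*11^0 mod 251 = 248, hash=127+248 mod 251 = 124
Option E: s[1]='j'->'e', delta=(5-10)*11^2 mod 251 = 148, hash=127+148 mod 251 = 24 <-- target

Answer: E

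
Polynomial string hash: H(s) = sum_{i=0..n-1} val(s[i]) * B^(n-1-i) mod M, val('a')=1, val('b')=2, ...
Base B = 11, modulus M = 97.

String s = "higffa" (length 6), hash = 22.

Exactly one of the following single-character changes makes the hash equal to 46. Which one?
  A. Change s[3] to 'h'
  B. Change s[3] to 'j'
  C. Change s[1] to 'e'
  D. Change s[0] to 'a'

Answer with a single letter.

Option A: s[3]='f'->'h', delta=(8-6)*11^2 mod 97 = 48, hash=22+48 mod 97 = 70
Option B: s[3]='f'->'j', delta=(10-6)*11^2 mod 97 = 96, hash=22+96 mod 97 = 21
Option C: s[1]='i'->'e', delta=(5-9)*11^4 mod 97 = 24, hash=22+24 mod 97 = 46 <-- target
Option D: s[0]='h'->'a', delta=(1-8)*11^5 mod 97 = 74, hash=22+74 mod 97 = 96

Answer: C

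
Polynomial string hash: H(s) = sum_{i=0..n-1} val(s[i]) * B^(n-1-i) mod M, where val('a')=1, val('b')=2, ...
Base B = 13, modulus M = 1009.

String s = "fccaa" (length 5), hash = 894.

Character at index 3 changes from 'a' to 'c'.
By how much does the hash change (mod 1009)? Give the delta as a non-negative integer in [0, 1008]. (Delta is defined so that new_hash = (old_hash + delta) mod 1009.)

Answer: 26

Derivation:
Delta formula: (val(new) - val(old)) * B^(n-1-k) mod M
  val('c') - val('a') = 3 - 1 = 2
  B^(n-1-k) = 13^1 mod 1009 = 13
  Delta = 2 * 13 mod 1009 = 26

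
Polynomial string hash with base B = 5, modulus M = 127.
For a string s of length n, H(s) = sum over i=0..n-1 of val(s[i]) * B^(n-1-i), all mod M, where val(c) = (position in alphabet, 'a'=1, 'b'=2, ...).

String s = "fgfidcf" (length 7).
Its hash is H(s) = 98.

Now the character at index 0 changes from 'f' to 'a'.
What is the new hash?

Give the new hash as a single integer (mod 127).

Answer: 78

Derivation:
val('f') = 6, val('a') = 1
Position k = 0, exponent = n-1-k = 6
B^6 mod M = 5^6 mod 127 = 4
Delta = (1 - 6) * 4 mod 127 = 107
New hash = (98 + 107) mod 127 = 78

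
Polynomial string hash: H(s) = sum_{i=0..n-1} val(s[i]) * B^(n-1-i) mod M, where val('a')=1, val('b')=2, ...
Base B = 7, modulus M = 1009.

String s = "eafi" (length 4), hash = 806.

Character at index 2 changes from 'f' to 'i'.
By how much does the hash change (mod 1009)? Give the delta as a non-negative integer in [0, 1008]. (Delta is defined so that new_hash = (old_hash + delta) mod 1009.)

Delta formula: (val(new) - val(old)) * B^(n-1-k) mod M
  val('i') - val('f') = 9 - 6 = 3
  B^(n-1-k) = 7^1 mod 1009 = 7
  Delta = 3 * 7 mod 1009 = 21

Answer: 21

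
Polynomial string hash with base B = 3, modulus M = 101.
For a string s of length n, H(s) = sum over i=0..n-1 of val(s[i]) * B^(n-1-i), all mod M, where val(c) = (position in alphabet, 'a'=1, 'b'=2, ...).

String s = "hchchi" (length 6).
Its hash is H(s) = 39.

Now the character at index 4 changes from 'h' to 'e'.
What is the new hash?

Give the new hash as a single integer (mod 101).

val('h') = 8, val('e') = 5
Position k = 4, exponent = n-1-k = 1
B^1 mod M = 3^1 mod 101 = 3
Delta = (5 - 8) * 3 mod 101 = 92
New hash = (39 + 92) mod 101 = 30

Answer: 30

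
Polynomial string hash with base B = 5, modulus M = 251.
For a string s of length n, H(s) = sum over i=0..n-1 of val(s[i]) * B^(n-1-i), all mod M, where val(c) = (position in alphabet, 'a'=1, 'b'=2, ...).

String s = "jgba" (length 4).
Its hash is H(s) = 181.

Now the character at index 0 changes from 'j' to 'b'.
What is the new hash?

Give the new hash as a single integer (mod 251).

val('j') = 10, val('b') = 2
Position k = 0, exponent = n-1-k = 3
B^3 mod M = 5^3 mod 251 = 125
Delta = (2 - 10) * 125 mod 251 = 4
New hash = (181 + 4) mod 251 = 185

Answer: 185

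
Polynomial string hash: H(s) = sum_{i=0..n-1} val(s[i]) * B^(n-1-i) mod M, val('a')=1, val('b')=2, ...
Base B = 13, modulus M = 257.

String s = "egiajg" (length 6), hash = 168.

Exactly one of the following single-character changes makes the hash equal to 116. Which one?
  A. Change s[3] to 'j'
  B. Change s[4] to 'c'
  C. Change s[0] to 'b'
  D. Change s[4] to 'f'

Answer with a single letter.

Answer: D

Derivation:
Option A: s[3]='a'->'j', delta=(10-1)*13^2 mod 257 = 236, hash=168+236 mod 257 = 147
Option B: s[4]='j'->'c', delta=(3-10)*13^1 mod 257 = 166, hash=168+166 mod 257 = 77
Option C: s[0]='e'->'b', delta=(2-5)*13^5 mod 257 = 216, hash=168+216 mod 257 = 127
Option D: s[4]='j'->'f', delta=(6-10)*13^1 mod 257 = 205, hash=168+205 mod 257 = 116 <-- target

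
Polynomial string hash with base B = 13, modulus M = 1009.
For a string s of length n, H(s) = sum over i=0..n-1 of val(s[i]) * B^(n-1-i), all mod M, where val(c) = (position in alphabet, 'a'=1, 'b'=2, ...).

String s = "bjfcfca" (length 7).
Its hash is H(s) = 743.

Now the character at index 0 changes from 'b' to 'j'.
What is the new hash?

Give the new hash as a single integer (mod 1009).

val('b') = 2, val('j') = 10
Position k = 0, exponent = n-1-k = 6
B^6 mod M = 13^6 mod 1009 = 762
Delta = (10 - 2) * 762 mod 1009 = 42
New hash = (743 + 42) mod 1009 = 785

Answer: 785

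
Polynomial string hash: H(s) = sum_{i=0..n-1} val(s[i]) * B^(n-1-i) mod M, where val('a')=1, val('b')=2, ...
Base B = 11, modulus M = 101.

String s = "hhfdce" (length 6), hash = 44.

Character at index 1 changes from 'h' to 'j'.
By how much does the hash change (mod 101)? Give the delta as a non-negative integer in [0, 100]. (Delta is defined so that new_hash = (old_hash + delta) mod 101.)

Answer: 93

Derivation:
Delta formula: (val(new) - val(old)) * B^(n-1-k) mod M
  val('j') - val('h') = 10 - 8 = 2
  B^(n-1-k) = 11^4 mod 101 = 97
  Delta = 2 * 97 mod 101 = 93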